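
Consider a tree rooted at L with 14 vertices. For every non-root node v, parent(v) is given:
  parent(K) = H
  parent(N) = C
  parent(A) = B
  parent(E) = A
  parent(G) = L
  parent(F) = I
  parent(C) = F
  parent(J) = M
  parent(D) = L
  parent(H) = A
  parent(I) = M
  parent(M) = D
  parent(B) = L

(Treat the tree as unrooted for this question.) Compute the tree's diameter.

BFS from N reaches K last, at distance 10; BFS from K confirms no node is farther.
Path: N-C-F-I-M-D-L-B-A-H-K.

10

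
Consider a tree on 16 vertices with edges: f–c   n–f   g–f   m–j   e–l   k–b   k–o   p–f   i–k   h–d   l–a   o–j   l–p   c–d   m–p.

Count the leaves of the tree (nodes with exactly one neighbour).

7

Degree-1 nodes: a, b, e, g, h, i, n — 7 of them.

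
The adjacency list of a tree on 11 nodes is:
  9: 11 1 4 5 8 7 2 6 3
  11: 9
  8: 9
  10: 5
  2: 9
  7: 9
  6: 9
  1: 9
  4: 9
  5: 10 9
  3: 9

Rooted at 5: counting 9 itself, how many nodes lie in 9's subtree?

The subtree rooted at 9 contains: 9, 11, 7, 8, 2, 3, 4, 6, 1 — 9 nodes.

9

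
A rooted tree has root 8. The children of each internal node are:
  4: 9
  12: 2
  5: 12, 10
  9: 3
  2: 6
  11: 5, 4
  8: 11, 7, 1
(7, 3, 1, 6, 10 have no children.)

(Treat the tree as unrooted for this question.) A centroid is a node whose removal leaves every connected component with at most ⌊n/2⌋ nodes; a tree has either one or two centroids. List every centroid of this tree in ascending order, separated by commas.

11

If 11 is removed the pieces have sizes 5, 3, 3, all ≤ ⌊12/2⌋ = 6.
No neighbour of 11 does as well, so 11 is the unique centroid.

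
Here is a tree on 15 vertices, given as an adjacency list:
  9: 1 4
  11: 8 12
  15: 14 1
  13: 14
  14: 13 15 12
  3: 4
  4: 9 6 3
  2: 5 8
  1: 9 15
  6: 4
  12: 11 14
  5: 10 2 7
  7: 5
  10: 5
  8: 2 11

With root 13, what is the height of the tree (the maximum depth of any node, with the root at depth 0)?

7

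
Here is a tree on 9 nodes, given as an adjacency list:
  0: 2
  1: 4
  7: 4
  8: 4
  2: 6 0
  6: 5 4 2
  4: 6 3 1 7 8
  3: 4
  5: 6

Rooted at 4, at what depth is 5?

4 → 6 → 5 — 2 edges.

2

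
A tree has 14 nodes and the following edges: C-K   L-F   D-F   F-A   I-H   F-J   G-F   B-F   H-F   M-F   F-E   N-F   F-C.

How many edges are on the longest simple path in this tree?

A longest path is I–H–F–C–K, with 4 edges.

4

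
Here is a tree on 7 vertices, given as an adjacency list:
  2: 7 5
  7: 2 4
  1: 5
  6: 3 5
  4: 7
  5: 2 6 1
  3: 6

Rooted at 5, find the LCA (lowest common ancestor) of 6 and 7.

5

6's ancestor chain is 6, 5 and 7's is 7, 2, 5; they first meet at 5.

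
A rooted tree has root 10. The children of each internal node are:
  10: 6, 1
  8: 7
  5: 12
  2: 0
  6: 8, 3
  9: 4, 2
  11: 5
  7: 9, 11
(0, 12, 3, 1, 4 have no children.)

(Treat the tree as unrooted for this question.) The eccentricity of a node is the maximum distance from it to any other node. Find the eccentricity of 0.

Distances from 0 peak at 7, attained at 1.
0–2–9–7–8–6–10–1

7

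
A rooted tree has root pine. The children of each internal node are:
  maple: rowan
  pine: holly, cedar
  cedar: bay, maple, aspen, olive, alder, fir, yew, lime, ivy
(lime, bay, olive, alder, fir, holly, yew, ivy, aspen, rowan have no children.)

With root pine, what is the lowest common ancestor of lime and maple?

lime's ancestor chain is lime, cedar, pine and maple's is maple, cedar, pine; they first meet at cedar.

cedar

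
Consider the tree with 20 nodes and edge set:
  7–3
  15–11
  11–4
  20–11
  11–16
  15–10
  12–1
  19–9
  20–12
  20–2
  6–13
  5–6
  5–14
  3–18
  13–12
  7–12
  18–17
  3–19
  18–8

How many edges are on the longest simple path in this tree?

BFS from 10 reaches 17 last, at distance 8; BFS from 17 confirms no node is farther.
Path: 10 – 15 – 11 – 20 – 12 – 7 – 3 – 18 – 17.

8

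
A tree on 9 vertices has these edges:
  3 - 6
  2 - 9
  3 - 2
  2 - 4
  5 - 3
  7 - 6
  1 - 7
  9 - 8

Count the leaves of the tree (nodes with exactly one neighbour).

4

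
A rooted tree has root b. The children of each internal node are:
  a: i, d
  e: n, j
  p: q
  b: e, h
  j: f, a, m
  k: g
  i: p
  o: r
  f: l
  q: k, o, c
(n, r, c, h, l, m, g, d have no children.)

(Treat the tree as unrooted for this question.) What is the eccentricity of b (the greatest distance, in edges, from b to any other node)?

8

A farthest node from b is r (g also at distance 8).
The path b-e-j-a-i-p-q-o-r has 8 edges.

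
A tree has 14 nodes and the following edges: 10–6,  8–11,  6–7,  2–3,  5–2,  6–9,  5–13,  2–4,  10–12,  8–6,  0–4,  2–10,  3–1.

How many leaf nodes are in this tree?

7

The leaves are 0, 1, 7, 9, 11, 12, 13.
That is 7 leaves.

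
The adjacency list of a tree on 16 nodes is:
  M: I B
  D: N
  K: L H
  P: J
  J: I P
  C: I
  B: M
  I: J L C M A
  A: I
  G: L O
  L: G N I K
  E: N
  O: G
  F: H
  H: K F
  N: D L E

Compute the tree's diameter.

BFS from F reaches P last, at distance 6; BFS from P confirms no node is farther.
Path: F - H - K - L - I - J - P.

6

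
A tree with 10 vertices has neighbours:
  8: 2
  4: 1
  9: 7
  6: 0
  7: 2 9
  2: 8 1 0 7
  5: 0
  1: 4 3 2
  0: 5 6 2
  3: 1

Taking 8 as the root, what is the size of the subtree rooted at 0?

0's subtree: {0, 6, 5}, size 3.

3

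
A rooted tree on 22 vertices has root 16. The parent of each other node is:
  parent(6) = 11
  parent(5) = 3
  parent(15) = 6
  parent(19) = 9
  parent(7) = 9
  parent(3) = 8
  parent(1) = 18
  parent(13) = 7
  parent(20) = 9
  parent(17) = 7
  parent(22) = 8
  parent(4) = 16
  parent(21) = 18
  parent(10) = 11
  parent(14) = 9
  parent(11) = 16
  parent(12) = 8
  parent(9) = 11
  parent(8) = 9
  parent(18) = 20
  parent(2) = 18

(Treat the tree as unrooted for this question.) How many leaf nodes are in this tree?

The leaves are 1, 2, 4, 5, 10, 12, 13, 14, 15, 17, 19, 21, 22.
That is 13 leaves.

13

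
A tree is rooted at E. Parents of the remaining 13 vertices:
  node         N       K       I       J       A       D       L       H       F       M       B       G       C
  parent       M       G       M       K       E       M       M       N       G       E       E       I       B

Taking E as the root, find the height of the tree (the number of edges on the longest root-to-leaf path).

5

The longest root-to-leaf path is E → M → I → G → K → J (5 edges).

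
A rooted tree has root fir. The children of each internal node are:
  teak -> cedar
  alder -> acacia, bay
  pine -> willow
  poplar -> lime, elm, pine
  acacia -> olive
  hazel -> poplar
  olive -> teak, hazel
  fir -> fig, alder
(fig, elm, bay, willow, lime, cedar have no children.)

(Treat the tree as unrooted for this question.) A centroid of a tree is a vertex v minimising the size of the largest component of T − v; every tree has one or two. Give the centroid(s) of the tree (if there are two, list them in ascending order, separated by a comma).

Removing olive splits the tree into components of sizes 6, 5, 2; the largest is 6 ≤ ⌊14/2⌋ = 7.
No neighbour of olive does as well, so olive is the unique centroid.

olive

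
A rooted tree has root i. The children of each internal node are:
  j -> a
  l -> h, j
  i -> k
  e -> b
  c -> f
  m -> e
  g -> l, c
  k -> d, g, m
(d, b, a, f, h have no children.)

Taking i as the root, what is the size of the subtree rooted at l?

l's subtree: {l, h, j, a}, size 4.

4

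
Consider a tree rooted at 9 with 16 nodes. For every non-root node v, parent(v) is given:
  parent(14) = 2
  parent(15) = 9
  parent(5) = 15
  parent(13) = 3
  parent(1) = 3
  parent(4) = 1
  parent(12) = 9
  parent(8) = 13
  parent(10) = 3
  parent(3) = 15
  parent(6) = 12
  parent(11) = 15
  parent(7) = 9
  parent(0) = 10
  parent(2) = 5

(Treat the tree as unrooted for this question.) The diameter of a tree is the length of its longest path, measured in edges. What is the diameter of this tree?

A longest path is 4–1–3–15–5–2–14, with 6 edges.

6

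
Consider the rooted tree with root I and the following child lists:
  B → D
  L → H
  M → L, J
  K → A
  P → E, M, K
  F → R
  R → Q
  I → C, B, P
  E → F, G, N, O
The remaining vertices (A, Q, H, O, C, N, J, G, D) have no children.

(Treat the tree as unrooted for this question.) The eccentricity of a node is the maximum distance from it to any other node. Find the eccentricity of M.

5

The node farthest from M is Q, via M – P – E – F – R – Q — 5 edges.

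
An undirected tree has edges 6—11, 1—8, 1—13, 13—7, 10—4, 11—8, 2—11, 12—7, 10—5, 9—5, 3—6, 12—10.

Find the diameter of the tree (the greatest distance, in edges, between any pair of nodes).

10

BFS from 3 reaches 9 last, at distance 10; BFS from 9 confirms no node is farther.
Path: 3 – 6 – 11 – 8 – 1 – 13 – 7 – 12 – 10 – 5 – 9.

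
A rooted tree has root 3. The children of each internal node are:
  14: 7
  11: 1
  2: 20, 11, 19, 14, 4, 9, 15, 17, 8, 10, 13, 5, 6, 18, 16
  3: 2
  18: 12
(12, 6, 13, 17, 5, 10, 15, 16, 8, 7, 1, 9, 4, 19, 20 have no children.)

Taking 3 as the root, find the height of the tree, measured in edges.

The longest root-to-leaf path is 3-2-11-1 (3 edges).

3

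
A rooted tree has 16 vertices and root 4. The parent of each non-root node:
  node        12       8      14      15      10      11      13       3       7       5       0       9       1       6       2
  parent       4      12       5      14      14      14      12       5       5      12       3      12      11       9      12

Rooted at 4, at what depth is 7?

Path from 4 to 7: 4 – 12 – 5 – 7, which has 3 edges.

3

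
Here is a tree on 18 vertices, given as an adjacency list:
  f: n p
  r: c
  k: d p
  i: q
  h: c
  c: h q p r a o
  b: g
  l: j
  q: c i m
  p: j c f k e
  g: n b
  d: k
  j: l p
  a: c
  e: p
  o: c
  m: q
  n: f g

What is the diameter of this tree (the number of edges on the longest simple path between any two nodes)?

BFS from b reaches m last, at distance 7; BFS from m confirms no node is farther.
Path: b - g - n - f - p - c - q - m.

7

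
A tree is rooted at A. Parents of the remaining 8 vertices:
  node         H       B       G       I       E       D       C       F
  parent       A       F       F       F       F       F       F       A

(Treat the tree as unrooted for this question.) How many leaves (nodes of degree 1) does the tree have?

7

Degree-1 nodes: B, C, D, E, G, H, I — 7 of them.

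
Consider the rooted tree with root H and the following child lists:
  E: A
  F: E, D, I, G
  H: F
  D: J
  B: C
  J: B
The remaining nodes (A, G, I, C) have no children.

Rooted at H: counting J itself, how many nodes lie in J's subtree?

Descendants of J (including itself): J, B, C. That's 3.

3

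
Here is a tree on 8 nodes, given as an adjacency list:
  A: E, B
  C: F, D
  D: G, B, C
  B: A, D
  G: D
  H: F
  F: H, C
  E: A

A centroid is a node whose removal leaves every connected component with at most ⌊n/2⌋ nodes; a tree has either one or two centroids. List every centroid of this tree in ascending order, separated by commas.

Removing D splits the tree into components of sizes 3, 3, 1; the largest is 3 ≤ ⌊8/2⌋ = 4.
No neighbour of D does as well, so D is the unique centroid.

D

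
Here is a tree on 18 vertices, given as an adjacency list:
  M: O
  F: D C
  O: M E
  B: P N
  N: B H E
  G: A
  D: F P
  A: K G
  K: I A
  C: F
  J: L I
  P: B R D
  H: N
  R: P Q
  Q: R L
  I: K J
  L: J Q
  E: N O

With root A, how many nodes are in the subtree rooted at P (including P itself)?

10

The subtree rooted at P contains: P, D, B, F, N, C, H, E, O, M — 10 nodes.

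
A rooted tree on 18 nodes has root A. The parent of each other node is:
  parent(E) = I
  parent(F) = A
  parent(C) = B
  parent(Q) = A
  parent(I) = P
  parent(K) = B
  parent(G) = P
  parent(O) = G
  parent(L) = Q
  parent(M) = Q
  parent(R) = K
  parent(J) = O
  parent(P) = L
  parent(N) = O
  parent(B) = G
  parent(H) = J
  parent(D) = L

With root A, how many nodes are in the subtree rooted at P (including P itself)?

12

P's subtree: {P, G, I, O, B, E, J, N, C, K, H, R}, size 12.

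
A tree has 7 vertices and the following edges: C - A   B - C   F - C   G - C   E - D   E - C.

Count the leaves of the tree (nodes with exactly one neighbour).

5

Exactly 5 nodes have a single neighbour: A, B, D, F, G.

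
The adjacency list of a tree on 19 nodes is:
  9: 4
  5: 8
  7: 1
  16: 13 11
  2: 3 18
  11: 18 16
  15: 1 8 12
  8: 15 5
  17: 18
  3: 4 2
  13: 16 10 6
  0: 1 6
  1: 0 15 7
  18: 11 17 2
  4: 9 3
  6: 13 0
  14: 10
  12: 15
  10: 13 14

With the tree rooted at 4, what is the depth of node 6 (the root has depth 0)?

7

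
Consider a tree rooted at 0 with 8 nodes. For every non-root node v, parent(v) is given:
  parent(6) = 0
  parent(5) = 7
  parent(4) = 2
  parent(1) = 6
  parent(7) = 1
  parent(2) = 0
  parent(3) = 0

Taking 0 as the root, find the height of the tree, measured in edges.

The longest root-to-leaf path is 0 → 6 → 1 → 7 → 5 (4 edges).

4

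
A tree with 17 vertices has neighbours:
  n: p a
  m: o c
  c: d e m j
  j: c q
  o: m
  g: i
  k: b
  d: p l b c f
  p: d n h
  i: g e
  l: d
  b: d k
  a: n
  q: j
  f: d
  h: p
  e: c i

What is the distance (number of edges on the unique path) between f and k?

Walking from f: f – d – b – k. Length 3.

3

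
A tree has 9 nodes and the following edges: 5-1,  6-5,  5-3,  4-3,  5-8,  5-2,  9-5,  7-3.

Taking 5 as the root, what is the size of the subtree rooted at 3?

3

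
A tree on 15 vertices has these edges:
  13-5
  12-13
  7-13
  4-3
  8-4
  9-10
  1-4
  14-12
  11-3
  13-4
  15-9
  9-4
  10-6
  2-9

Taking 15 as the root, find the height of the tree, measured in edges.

5

14 sits deepest: 15–9–4–13–12–14 — 5 edges from the root.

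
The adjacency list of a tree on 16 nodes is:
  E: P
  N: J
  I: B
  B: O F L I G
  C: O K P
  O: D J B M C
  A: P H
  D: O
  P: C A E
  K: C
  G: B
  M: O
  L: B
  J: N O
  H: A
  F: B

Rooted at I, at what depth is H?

Climbing from H to the root: H → A → P → C → O → B → I. That's 6 steps.

6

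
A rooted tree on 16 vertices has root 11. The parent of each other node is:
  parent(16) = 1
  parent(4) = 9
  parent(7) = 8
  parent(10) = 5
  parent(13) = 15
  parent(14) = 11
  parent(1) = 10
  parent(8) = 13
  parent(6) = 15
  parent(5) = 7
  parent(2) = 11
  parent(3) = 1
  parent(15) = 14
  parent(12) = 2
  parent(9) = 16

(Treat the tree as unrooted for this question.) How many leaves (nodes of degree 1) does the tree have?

4

The leaves are 3, 4, 6, 12.
That is 4 leaves.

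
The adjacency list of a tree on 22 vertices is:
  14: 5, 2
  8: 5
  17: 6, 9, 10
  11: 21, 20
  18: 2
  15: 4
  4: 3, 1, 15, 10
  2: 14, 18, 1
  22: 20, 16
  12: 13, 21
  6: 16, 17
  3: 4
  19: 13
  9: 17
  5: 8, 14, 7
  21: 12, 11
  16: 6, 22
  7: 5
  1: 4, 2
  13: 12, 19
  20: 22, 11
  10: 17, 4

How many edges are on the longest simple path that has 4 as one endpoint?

11

Distances from 4 peak at 11, attained at 19.
4–10–17–6–16–22–20–11–21–12–13–19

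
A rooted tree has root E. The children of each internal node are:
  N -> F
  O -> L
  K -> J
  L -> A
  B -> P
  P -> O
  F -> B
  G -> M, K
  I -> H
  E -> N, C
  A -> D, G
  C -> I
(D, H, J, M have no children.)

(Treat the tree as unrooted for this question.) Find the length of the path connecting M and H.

Walking from M: M–G–A–L–O–P–B–F–N–E–C–I–H. Length 12.

12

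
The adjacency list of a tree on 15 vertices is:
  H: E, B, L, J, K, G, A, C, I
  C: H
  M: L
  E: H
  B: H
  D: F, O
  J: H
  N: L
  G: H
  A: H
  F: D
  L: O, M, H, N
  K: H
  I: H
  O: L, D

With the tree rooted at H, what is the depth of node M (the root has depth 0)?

2

Climbing from M to the root: M → L → H. That's 2 steps.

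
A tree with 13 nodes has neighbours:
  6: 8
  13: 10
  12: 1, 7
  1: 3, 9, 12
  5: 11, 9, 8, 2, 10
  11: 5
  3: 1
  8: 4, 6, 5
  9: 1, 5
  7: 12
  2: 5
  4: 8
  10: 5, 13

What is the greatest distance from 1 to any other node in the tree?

4

A farthest node from 1 is 6 (13, 4 also at distance 4).
The path 1-9-5-8-6 has 4 edges.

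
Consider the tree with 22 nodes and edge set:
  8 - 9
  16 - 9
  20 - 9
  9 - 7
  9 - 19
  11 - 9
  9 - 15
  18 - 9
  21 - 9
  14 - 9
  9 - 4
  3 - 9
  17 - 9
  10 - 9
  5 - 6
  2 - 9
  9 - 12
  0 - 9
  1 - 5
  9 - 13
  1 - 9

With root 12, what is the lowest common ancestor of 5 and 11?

5's ancestor chain is 5, 1, 9, 12 and 11's is 11, 9, 12; they first meet at 9.

9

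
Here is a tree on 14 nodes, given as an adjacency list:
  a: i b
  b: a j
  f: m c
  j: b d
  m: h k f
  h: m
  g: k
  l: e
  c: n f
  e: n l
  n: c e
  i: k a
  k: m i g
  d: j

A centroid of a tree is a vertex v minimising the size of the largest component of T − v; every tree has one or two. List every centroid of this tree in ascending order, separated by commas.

Delete k: the remaining components have sizes 7, 5, 1. Max 7 ≤ 7, so k is a centroid.
m is adjacent to k and is also a centroid (the largest component after removing it is likewise 7).

k, m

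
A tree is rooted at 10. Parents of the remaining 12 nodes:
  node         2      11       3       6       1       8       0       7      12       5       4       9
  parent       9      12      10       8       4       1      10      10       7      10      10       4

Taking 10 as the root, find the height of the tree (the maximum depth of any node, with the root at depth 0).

The longest root-to-leaf path is 10-4-1-8-6 (4 edges).

4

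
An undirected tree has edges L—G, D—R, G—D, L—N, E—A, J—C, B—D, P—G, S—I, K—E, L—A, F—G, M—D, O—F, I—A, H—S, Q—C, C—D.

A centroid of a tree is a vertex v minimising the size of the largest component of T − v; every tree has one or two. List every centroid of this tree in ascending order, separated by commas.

If G is removed the pieces have sizes 8, 7, 2, 1, all ≤ ⌊19/2⌋ = 9.
No neighbour of G does as well, so G is the unique centroid.

G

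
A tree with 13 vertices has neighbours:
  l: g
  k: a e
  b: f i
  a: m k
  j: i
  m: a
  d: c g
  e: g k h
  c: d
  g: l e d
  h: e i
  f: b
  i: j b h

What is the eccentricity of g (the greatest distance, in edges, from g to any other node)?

5

Distances from g peak at 5, attained at f.
g-e-h-i-b-f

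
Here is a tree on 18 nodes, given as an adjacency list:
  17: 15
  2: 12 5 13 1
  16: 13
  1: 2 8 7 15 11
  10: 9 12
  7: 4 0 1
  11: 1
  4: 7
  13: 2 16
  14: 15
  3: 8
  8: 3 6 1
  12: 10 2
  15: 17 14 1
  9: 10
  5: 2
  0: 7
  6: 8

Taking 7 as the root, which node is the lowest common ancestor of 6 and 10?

1

Path 6→root: 6 8 1 7; path 10→root: 10 12 2 1 7.
First common node: 1.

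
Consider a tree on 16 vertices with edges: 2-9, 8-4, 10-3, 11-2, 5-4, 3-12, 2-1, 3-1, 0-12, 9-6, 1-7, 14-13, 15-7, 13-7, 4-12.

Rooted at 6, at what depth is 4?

6

Path from 6 to 4: 6 – 9 – 2 – 1 – 3 – 12 – 4, which has 6 edges.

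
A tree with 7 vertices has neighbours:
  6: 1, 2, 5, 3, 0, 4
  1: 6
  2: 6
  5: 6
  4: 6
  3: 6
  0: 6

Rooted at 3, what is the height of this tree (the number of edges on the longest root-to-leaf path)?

2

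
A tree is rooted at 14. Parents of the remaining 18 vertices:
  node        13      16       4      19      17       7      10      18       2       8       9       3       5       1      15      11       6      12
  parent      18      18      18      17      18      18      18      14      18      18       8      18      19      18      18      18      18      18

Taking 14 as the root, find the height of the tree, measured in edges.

A deepest node is 5, reached by 14-18-17-19-5.
That path has 4 edges, so the height is 4.

4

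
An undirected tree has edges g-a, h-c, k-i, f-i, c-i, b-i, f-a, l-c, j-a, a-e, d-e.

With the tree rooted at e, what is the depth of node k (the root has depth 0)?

4

e–a–f–i–k — 4 edges.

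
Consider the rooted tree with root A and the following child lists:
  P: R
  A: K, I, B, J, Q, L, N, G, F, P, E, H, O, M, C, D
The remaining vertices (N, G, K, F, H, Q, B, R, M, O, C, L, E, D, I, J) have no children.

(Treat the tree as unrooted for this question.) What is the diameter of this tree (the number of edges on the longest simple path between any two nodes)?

Starting from R, a farthest node is K at distance 3.
One longest path: R - P - A - K.
So the diameter is 3.

3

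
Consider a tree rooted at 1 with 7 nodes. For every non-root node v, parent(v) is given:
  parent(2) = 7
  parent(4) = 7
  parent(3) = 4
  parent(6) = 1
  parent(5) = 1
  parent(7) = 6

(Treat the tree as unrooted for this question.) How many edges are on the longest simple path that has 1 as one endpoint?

4

The node farthest from 1 is 3, via 1-6-7-4-3 — 4 edges.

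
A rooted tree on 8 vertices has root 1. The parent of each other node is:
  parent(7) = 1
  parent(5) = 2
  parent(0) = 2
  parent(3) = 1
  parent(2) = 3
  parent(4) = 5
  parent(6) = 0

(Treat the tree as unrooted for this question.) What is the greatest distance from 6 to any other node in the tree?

5

A farthest node from 6 is 7.
The path 6-0-2-3-1-7 has 5 edges.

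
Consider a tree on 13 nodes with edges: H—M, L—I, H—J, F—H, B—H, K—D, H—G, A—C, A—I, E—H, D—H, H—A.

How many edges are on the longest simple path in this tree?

Starting from L, a farthest node is K at distance 5.
One longest path: L - I - A - H - D - K.
So the diameter is 5.

5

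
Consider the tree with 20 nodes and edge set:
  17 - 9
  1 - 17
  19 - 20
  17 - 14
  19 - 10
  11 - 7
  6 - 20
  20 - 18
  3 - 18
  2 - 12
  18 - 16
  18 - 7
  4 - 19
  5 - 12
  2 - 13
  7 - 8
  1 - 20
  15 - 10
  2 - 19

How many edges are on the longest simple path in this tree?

BFS from 5 reaches 11 last, at distance 7; BFS from 11 confirms no node is farther.
Path: 5 - 12 - 2 - 19 - 20 - 18 - 7 - 11.

7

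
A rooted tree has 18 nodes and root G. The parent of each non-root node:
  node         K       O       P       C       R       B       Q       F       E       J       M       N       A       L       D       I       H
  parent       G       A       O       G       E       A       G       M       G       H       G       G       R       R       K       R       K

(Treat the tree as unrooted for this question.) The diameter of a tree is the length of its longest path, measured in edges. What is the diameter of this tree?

BFS from J reaches P last, at distance 8; BFS from P confirms no node is farther.
Path: J-H-K-G-E-R-A-O-P.

8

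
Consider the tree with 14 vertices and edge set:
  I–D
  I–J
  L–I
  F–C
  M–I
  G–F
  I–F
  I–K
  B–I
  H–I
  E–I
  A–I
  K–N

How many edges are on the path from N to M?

The path is N–K–I–M, which has 3 edges.

3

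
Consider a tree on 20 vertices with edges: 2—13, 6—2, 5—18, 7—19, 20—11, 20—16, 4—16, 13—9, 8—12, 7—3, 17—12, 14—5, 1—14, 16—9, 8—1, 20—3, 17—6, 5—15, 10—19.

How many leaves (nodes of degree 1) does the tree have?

The leaves are 4, 10, 11, 15, 18.
That is 5 leaves.

5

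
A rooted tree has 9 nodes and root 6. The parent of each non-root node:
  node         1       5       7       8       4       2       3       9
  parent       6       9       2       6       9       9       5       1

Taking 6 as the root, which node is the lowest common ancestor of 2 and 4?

9

Ancestors of 2 (toward the root): 2, 9, 1, 6.
Ancestors of 4: 4, 9, 1, 6.
The deepest node appearing in both lists is 9.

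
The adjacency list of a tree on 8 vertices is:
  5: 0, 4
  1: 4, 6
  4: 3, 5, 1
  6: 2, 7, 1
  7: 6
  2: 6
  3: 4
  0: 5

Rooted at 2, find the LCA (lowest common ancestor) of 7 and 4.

6

7's ancestor chain is 7, 6, 2 and 4's is 4, 1, 6, 2; they first meet at 6.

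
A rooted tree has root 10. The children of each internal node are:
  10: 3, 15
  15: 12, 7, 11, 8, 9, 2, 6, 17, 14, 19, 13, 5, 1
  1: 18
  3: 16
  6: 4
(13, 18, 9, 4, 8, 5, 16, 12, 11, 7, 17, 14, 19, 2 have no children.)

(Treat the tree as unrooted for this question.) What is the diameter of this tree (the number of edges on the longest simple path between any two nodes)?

5

Starting from 16, a farthest node is 18 at distance 5.
One longest path: 16-3-10-15-1-18.
So the diameter is 5.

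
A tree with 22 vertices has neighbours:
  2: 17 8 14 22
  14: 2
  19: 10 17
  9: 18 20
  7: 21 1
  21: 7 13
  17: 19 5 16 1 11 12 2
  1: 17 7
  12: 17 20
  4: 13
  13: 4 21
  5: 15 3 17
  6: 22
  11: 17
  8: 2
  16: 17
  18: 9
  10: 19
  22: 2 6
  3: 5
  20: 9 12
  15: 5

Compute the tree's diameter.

9

A longest path is 4-13-21-7-1-17-12-20-9-18, with 9 edges.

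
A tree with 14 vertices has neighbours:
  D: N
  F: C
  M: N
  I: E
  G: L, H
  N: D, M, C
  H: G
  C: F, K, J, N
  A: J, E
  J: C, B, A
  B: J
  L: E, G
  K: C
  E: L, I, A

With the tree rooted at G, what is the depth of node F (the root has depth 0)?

Path from G to F: G–L–E–A–J–C–F, which has 6 edges.

6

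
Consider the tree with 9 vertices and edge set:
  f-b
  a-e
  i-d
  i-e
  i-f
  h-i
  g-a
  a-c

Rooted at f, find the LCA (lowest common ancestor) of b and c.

b's ancestor chain is b, f and c's is c, a, e, i, f; they first meet at f.

f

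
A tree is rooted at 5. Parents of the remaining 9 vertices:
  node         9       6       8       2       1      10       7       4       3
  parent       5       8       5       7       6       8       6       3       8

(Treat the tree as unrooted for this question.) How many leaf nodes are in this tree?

5

Degree-1 nodes: 1, 2, 4, 9, 10 — 5 of them.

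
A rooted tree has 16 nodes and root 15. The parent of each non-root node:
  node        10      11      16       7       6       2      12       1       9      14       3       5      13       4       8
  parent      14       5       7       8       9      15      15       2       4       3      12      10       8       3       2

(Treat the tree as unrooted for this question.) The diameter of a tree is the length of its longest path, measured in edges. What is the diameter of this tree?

BFS from 16 reaches 11 last, at distance 10; BFS from 11 confirms no node is farther.
Path: 16 – 7 – 8 – 2 – 15 – 12 – 3 – 14 – 10 – 5 – 11.

10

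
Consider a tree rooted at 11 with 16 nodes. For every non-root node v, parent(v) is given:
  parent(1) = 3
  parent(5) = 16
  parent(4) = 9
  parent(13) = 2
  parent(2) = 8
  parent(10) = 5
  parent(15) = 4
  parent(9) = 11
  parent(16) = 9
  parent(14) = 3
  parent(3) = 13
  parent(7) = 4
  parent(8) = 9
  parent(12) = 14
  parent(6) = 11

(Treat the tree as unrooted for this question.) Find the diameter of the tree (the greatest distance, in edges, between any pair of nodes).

Starting from 12, a farthest node is 10 at distance 9.
One longest path: 12-14-3-13-2-8-9-16-5-10.
So the diameter is 9.

9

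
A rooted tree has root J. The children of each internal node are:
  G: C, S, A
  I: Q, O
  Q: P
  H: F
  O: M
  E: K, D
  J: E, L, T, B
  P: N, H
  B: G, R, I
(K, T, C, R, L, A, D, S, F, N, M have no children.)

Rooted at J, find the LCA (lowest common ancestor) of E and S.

Ancestors of E (toward the root): E, J.
Ancestors of S: S, G, B, J.
The deepest node appearing in both lists is J.

J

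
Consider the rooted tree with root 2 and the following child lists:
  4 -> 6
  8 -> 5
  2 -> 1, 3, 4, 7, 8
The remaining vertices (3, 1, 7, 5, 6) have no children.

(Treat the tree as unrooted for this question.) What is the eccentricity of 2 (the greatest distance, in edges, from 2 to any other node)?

A farthest node from 2 is 5 (6 also at distance 2).
The path 2–8–5 has 2 edges.

2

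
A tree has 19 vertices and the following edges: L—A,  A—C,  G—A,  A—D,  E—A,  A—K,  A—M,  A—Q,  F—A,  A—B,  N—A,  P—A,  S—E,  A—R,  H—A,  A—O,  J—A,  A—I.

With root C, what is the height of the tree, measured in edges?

S sits deepest: C-A-E-S — 3 edges from the root.

3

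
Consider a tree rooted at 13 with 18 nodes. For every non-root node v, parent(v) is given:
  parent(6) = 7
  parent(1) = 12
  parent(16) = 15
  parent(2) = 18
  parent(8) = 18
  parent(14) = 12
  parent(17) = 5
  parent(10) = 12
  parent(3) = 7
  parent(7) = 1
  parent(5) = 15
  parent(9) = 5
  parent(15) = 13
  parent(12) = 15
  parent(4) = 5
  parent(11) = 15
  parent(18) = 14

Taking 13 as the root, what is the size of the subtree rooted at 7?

3

7's subtree: {7, 6, 3}, size 3.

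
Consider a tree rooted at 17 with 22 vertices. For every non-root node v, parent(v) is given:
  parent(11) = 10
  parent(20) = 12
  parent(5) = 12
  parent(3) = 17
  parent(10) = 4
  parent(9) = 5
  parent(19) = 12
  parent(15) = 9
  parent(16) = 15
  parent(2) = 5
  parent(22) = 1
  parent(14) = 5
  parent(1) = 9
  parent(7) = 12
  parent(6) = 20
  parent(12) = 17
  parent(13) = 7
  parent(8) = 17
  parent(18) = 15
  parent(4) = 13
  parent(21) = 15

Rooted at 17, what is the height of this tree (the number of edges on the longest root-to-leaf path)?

The longest root-to-leaf path is 17 → 12 → 7 → 13 → 4 → 10 → 11 (6 edges).

6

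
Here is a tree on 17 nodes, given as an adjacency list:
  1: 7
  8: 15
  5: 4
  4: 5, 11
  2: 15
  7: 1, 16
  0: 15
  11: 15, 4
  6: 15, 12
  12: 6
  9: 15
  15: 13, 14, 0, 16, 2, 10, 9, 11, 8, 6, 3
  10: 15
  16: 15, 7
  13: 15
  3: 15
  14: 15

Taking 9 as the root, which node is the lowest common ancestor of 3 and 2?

15

Ancestors of 3 (toward the root): 3, 15, 9.
Ancestors of 2: 2, 15, 9.
The deepest node appearing in both lists is 15.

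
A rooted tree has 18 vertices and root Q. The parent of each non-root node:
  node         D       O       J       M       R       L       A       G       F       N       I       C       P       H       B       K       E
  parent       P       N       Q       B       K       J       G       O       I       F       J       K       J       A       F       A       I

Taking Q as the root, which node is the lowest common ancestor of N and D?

J

Path N→root: N F I J Q; path D→root: D P J Q.
First common node: J.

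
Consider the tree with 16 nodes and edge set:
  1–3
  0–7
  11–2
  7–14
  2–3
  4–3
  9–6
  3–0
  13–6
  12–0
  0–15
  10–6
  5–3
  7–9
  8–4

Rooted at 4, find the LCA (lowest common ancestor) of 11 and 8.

Path 11→root: 11 2 3 4; path 8→root: 8 4.
First common node: 4.

4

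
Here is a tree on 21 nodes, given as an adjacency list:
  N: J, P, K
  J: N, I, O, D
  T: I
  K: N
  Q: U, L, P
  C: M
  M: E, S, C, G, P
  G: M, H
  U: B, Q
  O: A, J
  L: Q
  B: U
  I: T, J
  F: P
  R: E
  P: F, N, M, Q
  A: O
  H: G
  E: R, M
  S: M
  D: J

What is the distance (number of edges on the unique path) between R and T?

7

Walking from R: R – E – M – P – N – J – I – T. Length 7.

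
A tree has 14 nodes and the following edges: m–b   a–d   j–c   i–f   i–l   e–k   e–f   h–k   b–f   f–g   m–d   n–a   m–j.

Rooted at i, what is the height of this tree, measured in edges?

6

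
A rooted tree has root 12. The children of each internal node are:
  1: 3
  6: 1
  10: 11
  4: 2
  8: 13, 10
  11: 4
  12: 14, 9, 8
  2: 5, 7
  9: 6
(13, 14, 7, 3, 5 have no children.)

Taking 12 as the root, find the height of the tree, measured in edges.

A deepest node is 5, reached by 12–8–10–11–4–2–5.
That path has 6 edges, so the height is 6.

6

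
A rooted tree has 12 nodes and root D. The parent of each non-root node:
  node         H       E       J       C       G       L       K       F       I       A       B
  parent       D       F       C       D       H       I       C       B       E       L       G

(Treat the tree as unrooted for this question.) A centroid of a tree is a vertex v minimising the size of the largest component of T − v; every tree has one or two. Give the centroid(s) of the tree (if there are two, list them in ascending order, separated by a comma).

Removing G splits the tree into components of sizes 6, 5; the largest is 6 ≤ ⌊12/2⌋ = 6.
Its neighbour B also leaves a largest component of size 6, so both are centroids.

B, G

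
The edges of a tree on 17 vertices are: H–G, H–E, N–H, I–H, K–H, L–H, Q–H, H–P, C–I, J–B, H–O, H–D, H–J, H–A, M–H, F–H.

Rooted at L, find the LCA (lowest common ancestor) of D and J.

D's ancestor chain is D, H, L and J's is J, H, L; they first meet at H.

H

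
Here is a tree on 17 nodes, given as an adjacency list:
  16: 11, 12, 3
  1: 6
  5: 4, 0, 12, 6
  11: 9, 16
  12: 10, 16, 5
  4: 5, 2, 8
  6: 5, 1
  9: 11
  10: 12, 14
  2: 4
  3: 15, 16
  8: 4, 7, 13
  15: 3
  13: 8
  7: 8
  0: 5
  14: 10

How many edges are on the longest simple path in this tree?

Starting from 9, a farthest node is 7 at distance 7.
One longest path: 9 – 11 – 16 – 12 – 5 – 4 – 8 – 7.
So the diameter is 7.

7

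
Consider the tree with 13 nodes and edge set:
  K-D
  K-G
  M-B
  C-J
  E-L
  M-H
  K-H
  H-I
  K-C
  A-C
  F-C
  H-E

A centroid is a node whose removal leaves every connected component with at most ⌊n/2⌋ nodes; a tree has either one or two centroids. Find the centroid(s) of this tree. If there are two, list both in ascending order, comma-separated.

K

If K is removed the pieces have sizes 6, 4, 1, 1, all ≤ ⌊13/2⌋ = 6.
No neighbour of K does as well, so K is the unique centroid.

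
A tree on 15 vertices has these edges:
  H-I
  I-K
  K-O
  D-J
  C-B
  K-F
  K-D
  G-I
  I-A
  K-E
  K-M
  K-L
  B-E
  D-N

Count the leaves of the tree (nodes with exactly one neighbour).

The leaves are A, C, F, G, H, J, L, M, N, O.
That is 10 leaves.

10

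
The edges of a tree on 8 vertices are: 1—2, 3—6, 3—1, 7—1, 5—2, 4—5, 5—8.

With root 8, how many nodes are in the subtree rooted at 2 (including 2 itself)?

5

The subtree rooted at 2 contains: 2, 1, 7, 3, 6 — 5 nodes.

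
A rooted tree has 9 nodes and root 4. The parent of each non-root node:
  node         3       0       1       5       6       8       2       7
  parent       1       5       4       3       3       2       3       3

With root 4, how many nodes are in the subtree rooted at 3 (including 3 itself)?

7

The subtree rooted at 3 contains: 3, 2, 5, 6, 7, 8, 0 — 7 nodes.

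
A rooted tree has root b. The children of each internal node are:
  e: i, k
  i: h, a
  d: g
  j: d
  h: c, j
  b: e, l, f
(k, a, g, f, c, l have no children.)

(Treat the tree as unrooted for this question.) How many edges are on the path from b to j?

The path is b - e - i - h - j, which has 4 edges.

4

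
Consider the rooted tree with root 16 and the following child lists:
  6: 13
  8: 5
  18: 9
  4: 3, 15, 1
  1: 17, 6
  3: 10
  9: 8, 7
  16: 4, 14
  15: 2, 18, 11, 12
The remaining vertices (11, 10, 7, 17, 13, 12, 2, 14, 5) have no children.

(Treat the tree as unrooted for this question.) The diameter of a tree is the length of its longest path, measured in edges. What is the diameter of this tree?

BFS from 5 reaches 13 last, at distance 8; BFS from 13 confirms no node is farther.
Path: 5 – 8 – 9 – 18 – 15 – 4 – 1 – 6 – 13.

8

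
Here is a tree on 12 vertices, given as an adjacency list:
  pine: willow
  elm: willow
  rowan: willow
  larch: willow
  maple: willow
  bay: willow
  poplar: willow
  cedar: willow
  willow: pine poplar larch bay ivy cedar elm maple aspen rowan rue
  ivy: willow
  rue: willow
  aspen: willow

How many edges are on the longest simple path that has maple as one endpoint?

2

Distances from maple peak at 2, attained at cedar (ivy, aspen, pine, rue, bay, larch, rowan, elm, poplar also at distance 2).
maple-willow-cedar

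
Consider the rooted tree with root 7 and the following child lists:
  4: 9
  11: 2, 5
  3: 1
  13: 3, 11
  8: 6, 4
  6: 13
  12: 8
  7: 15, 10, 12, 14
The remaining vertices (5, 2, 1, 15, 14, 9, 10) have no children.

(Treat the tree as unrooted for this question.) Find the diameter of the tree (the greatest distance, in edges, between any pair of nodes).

7

BFS from 14 reaches 1 last, at distance 7; BFS from 1 confirms no node is farther.
Path: 14-7-12-8-6-13-3-1.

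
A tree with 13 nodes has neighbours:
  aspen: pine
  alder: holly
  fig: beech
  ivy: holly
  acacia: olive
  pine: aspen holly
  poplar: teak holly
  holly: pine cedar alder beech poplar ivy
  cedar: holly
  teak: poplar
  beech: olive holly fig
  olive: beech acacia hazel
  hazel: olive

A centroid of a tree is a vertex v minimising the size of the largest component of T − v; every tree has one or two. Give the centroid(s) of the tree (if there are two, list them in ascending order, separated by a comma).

Delete holly: the remaining components have sizes 5, 2, 2, 1, 1, 1. Max 5 ≤ 6, so holly is a centroid.
No neighbour of holly does as well, so holly is the unique centroid.

holly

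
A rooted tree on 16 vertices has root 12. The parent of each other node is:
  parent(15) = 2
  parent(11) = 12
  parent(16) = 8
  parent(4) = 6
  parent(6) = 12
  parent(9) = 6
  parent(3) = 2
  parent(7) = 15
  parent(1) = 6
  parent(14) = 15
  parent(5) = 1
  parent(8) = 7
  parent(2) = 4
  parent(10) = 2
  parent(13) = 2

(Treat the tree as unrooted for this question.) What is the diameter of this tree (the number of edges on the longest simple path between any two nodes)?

8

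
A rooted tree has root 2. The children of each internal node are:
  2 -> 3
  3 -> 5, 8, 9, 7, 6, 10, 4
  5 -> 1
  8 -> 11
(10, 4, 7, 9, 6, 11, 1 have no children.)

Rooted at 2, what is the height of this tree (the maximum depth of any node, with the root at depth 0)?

The longest root-to-leaf path is 2-3-5-1 (3 edges).

3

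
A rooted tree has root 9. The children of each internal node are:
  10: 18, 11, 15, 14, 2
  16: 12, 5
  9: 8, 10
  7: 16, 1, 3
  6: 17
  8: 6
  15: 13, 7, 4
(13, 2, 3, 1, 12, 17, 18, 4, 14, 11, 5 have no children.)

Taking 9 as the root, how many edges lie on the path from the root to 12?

5

Climbing from 12 to the root: 12 – 16 – 7 – 15 – 10 – 9. That's 5 steps.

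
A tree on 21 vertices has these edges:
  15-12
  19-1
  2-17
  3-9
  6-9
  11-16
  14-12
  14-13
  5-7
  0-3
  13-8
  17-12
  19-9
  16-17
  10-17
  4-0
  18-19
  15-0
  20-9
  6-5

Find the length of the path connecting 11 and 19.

Walking from 11: 11–16–17–12–15–0–3–9–19. Length 8.

8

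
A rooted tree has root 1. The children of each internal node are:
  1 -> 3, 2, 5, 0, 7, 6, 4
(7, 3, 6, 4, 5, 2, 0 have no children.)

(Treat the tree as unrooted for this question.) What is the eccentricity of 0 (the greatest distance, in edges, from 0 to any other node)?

The node farthest from 0 is 3 (7, 4, 2, 6, 5 also at distance 2), via 0–1–3 — 2 edges.

2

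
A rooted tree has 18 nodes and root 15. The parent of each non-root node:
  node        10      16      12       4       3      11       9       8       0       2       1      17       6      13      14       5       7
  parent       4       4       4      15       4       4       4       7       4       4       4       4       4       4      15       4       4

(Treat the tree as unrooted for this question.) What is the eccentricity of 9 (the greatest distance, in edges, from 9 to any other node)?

Distances from 9 peak at 3, attained at 14 (8 also at distance 3).
9–4–15–14

3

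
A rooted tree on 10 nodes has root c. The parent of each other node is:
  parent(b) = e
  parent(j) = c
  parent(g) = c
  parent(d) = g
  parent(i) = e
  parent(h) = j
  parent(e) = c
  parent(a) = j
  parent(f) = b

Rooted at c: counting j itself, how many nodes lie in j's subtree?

3

Descendants of j (including itself): j, a, h. That's 3.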